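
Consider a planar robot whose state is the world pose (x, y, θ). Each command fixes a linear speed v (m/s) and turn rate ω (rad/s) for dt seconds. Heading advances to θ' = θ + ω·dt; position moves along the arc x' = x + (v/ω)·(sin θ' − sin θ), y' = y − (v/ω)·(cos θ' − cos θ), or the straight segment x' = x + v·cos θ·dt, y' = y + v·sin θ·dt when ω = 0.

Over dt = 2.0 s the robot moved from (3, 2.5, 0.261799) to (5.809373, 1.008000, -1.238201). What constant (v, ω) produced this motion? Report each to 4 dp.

v = 1.7500, ω = -0.7500

Δθ = -1.238201 − 0.261799 = -1.500000
ω = Δθ/dt = -1.500000/2.0 = -0.7500
R = Δx/(sin θ' − sin θ) = -2.3333
v = R·ω = -2.3333·-0.7500 = 1.7500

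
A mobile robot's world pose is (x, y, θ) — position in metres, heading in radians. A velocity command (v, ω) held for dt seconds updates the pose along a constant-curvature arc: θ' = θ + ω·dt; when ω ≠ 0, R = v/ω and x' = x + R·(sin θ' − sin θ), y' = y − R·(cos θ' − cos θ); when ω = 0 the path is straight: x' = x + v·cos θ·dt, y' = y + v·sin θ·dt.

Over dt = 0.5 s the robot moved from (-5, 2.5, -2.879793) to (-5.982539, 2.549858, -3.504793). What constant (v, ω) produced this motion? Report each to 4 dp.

v = 2.0000, ω = -1.2500

Δθ = -3.504793 − -2.879793 = -0.625000
ω = Δθ/dt = -0.625000/0.5 = -1.2500
R = Δx/(sin θ' − sin θ) = -1.6000
v = R·ω = -1.6000·-1.2500 = 2.0000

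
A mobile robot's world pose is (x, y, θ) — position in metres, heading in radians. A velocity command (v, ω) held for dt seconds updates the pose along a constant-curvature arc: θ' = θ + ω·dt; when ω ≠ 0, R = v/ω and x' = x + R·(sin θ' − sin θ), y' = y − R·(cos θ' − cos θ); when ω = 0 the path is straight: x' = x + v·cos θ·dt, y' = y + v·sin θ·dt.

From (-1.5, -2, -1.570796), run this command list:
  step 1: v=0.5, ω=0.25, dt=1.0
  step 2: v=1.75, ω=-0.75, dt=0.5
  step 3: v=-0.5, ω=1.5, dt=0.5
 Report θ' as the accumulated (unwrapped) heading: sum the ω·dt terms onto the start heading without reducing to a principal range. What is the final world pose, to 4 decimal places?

step 1: θ'=-1.3208 (R=2.0000) → pose (-1.4378, -2.4948, -1.3208)
step 2: θ'=-1.6958 (R=-2.3333) → pose (-1.3835, -3.3630, -1.6958)
step 3: θ'=-0.9458 (R=-0.3333) → pose (-1.4439, -3.1264, -0.9458)

(-1.4439, -3.1264, -0.9458)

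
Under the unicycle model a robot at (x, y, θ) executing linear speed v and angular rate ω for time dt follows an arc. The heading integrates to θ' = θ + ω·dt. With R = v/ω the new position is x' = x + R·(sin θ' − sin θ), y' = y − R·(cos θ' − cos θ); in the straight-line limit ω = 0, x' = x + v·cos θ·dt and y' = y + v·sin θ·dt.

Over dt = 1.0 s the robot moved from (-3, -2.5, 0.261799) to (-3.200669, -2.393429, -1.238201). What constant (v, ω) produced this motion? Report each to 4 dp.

v = -0.2500, ω = -1.5000

Δθ = -1.238201 − 0.261799 = -1.500000
ω = Δθ/dt = -1.500000/1.0 = -1.5000
R = Δx/(sin θ' − sin θ) = 0.1667
v = R·ω = 0.1667·-1.5000 = -0.2500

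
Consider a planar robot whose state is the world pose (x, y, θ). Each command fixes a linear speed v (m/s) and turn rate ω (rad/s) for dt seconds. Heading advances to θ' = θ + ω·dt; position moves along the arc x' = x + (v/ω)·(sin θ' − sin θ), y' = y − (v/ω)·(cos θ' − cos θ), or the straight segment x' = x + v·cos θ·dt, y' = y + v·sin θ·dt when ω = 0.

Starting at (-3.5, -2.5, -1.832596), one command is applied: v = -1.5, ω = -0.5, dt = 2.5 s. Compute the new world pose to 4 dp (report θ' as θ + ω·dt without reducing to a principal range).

(-0.7791, -0.2817, -3.0826)

θ' = -1.8326 + -0.5·2.5 = -3.0826
R = v/ω = -1.5/-0.5 = 3.0000
x' = -3.5 + 3.0000·(sin -3.0826 − sin -1.8326) = -0.7791
y' = -2.5 − 3.0000·(cos -3.0826 − cos -1.8326) = -0.2817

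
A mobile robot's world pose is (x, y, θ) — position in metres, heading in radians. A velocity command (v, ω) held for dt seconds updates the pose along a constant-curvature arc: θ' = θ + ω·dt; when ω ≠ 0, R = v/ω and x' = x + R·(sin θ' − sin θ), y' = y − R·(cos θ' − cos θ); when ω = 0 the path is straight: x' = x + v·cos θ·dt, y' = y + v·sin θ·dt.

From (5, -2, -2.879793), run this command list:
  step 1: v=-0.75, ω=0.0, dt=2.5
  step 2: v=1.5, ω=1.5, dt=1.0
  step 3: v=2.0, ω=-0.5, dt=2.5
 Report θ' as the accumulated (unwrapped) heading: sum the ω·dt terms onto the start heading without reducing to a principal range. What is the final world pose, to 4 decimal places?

step 1: θ'=-2.8798 (straight) → pose (6.8111, -1.5147, -2.8798)
step 2: θ'=-1.3798 (R=1.0000) → pose (6.0881, -2.6705, -1.3798)
step 3: θ'=-2.6298 (R=-4.0000) → pose (4.1198, -6.9173, -2.6298)

(4.1198, -6.9173, -2.6298)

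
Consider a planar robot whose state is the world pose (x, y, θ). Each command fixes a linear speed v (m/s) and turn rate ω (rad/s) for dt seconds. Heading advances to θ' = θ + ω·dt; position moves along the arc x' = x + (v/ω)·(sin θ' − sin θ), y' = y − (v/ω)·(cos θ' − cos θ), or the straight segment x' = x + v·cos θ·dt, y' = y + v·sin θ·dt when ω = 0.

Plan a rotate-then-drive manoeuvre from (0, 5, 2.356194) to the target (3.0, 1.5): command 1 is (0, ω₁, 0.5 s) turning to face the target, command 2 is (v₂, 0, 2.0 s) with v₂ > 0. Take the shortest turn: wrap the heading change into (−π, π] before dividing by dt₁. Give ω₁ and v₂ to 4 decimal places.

heading to target = atan2(1.5−5, 3−0) = -0.8622
Δθ = wrap(-0.8622 − 2.3562) = 3.0648; ω₁ = Δθ/dt₁ = 6.1296
distance = √((3−0)² + (1.5−5)²) = 4.6098; v₂ = distance/dt₂ = 2.3049

ω₁ = 6.1296, v₂ = 2.3049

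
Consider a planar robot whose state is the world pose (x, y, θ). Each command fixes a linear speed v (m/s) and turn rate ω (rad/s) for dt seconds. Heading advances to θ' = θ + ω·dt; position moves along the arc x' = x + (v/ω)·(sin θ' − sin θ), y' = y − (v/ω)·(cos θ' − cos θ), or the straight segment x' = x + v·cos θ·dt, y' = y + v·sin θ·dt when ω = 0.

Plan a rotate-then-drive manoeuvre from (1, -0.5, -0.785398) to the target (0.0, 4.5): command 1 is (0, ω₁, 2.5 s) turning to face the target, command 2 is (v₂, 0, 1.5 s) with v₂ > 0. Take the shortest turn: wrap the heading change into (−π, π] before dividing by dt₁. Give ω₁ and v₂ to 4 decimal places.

heading to target = atan2(4.5−-0.5, 0−1) = 1.7682
Δθ = wrap(1.7682 − -0.7854) = 2.5536; ω₁ = Δθ/dt₁ = 1.0214
distance = √((0−1)² + (4.5−-0.5)²) = 5.0990; v₂ = distance/dt₂ = 3.3993

ω₁ = 1.0214, v₂ = 3.3993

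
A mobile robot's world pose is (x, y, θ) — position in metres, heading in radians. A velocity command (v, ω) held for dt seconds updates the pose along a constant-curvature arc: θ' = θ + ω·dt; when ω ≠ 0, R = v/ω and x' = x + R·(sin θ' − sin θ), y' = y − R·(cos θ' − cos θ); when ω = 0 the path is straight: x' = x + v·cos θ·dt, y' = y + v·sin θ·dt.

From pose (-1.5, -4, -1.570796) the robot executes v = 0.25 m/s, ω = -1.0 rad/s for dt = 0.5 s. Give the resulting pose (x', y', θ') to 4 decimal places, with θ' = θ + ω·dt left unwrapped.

(-1.5306, -4.1199, -2.0708)

θ' = -1.5708 + -1.0·0.5 = -2.0708
R = v/ω = 0.25/-1.0 = -0.2500
x' = -1.5 + -0.2500·(sin -2.0708 − sin -1.5708) = -1.5306
y' = -4 − -0.2500·(cos -2.0708 − cos -1.5708) = -4.1199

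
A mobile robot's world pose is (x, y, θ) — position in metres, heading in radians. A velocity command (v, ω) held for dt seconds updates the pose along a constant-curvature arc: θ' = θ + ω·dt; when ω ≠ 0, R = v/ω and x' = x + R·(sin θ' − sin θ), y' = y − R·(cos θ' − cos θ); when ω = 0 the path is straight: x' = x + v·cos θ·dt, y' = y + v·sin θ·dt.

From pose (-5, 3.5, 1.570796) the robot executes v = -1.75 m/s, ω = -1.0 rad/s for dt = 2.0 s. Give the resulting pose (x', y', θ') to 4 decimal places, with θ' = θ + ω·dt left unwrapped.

θ' = 1.5708 + -1.0·2.0 = -0.4292
R = v/ω = -1.75/-1.0 = 1.7500
x' = -5 + 1.7500·(sin -0.4292 − sin 1.5708) = -7.4783
y' = 3.5 − 1.7500·(cos -0.4292 − cos 1.5708) = 1.9087

(-7.4783, 1.9087, -0.4292)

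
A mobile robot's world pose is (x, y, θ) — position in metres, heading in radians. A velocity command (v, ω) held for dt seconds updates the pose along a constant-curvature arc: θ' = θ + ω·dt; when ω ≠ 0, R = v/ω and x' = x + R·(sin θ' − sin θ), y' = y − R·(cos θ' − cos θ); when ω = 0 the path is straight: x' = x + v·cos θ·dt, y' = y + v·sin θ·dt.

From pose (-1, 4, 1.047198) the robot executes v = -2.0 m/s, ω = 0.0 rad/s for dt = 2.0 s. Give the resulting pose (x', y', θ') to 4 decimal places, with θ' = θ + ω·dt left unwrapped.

θ' = 1.0472 + 0.0·2.0 = 1.0472
ω = 0 → straight: x' = -1 + -2.0·cos(1.0472)·2.0 = -3.0000
y' = 4 + -2.0·sin(1.0472)·2.0 = 0.5359

(-3.0000, 0.5359, 1.0472)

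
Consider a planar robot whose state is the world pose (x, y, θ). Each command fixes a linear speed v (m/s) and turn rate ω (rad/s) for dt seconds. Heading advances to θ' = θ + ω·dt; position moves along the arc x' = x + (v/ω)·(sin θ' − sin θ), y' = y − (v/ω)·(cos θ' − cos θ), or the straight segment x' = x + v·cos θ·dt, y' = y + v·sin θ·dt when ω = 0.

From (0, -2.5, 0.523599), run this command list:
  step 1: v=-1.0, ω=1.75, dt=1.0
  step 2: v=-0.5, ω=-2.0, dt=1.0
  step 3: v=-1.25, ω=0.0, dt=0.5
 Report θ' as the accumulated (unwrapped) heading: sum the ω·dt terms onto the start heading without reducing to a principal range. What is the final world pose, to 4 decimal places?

(-0.8753, -3.9354, 0.2736)

step 1: θ'=2.2736 (R=-0.5714) → pose (-0.1503, -3.3642, 2.2736)
step 2: θ'=0.2736 (R=0.2500) → pose (-0.2735, -3.7665, 0.2736)
step 3: θ'=0.2736 (straight) → pose (-0.8753, -3.9354, 0.2736)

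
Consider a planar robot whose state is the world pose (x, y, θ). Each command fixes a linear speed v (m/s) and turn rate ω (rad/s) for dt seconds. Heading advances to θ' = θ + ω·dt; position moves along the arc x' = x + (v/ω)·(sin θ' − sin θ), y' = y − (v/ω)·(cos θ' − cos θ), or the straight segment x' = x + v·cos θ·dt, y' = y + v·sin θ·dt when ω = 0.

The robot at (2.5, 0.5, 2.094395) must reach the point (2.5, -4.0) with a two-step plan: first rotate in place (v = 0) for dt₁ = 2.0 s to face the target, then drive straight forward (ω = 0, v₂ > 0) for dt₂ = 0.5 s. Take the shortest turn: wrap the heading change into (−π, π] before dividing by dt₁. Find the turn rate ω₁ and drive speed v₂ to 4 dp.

heading to target = atan2(-4−0.5, 2.5−2.5) = -1.5708
Δθ = wrap(-1.5708 − 2.0944) = 2.6180; ω₁ = Δθ/dt₁ = 1.3090
distance = √((2.5−2.5)² + (-4−0.5)²) = 4.5000; v₂ = distance/dt₂ = 9.0000

ω₁ = 1.3090, v₂ = 9.0000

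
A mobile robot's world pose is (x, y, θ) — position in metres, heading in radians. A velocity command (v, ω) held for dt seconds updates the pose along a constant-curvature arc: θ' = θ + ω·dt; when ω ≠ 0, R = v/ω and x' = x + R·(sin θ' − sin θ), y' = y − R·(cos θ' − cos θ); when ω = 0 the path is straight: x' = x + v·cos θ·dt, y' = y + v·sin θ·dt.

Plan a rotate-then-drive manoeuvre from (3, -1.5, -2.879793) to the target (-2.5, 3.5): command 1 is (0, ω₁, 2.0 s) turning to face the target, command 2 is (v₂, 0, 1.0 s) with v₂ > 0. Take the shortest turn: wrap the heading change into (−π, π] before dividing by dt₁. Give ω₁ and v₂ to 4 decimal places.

ω₁ = -0.4998, v₂ = 7.4330

heading to target = atan2(3.5−-1.5, -2.5−3) = 2.4038
Δθ = wrap(2.4038 − -2.8798) = -0.9996; ω₁ = Δθ/dt₁ = -0.4998
distance = √((-2.5−3)² + (3.5−-1.5)²) = 7.4330; v₂ = distance/dt₂ = 7.4330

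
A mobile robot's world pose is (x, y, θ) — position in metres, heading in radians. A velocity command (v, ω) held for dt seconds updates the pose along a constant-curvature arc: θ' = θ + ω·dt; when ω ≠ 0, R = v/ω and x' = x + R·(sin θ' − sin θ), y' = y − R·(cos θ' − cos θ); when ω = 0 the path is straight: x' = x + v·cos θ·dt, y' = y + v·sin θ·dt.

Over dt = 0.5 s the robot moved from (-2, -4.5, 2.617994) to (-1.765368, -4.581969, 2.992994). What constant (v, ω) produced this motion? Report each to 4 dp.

Δθ = 2.992994 − 2.617994 = 0.375000
ω = Δθ/dt = 0.375000/0.5 = 0.7500
R = Δx/(sin θ' − sin θ) = -0.6667
v = R·ω = -0.6667·0.7500 = -0.5000

v = -0.5000, ω = 0.7500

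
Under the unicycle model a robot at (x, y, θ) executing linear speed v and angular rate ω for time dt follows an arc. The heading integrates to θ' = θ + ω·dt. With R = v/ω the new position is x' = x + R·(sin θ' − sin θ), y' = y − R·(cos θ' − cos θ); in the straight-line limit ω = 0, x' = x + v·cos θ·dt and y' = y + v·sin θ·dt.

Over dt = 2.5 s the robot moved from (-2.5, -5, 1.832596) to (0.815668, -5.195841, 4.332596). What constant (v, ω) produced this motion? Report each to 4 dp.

v = -1.7500, ω = 1.0000

Δθ = 4.332596 − 1.832596 = 2.500000
ω = Δθ/dt = 2.500000/2.5 = 1.0000
R = Δx/(sin θ' − sin θ) = -1.7500
v = R·ω = -1.7500·1.0000 = -1.7500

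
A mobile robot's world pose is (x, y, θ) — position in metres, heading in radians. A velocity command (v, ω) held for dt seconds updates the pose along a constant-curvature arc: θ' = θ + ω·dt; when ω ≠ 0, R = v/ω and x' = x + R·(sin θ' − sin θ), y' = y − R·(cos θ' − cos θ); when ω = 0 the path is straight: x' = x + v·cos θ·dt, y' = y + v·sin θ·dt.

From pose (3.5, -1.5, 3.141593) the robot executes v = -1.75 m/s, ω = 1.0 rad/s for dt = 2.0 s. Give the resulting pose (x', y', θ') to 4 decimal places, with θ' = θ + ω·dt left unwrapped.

θ' = 3.1416 + 1.0·2.0 = 5.1416
R = v/ω = -1.75/1.0 = -1.7500
x' = 3.5 + -1.7500·(sin 5.1416 − sin 3.1416) = 5.0913
y' = -1.5 − -1.7500·(cos 5.1416 − cos 3.1416) = 0.9783

(5.0913, 0.9783, 5.1416)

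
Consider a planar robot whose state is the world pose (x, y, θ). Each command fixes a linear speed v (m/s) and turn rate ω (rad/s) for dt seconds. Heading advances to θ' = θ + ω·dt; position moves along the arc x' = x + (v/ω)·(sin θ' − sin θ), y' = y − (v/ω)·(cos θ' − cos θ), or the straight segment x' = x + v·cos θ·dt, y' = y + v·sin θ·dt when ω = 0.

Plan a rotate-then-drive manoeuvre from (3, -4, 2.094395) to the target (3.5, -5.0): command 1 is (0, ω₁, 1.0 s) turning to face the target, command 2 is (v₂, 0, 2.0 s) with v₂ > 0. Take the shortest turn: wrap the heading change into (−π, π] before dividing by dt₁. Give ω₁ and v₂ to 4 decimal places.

heading to target = atan2(-5−-4, 3.5−3) = -1.1071
Δθ = wrap(-1.1071 − 2.0944) = 3.0816; ω₁ = Δθ/dt₁ = 3.0816
distance = √((3.5−3)² + (-5−-4)²) = 1.1180; v₂ = distance/dt₂ = 0.5590

ω₁ = 3.0816, v₂ = 0.5590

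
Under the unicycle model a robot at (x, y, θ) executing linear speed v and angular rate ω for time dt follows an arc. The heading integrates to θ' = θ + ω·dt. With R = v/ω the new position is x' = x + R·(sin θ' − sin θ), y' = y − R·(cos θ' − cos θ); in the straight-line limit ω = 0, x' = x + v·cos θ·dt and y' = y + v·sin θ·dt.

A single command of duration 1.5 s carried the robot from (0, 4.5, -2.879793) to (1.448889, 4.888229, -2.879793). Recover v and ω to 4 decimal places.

Δθ = -2.879793 − -2.879793 = 0.000000
ω = Δθ/dt = 0.000000/1.5 = 0.0000
ω = 0 → v = (Δx·cos θ + Δy·sin θ)/dt = -1.0000

v = -1.0000, ω = 0.0000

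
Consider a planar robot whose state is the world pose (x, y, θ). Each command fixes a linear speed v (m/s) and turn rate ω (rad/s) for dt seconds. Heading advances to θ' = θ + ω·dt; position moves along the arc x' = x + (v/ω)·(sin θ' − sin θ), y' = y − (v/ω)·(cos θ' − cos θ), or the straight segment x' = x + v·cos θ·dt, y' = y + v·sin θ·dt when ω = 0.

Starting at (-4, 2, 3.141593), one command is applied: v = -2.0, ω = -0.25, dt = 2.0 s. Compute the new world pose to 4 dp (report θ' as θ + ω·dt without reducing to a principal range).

θ' = 3.1416 + -0.25·2.0 = 2.6416
R = v/ω = -2.0/-0.25 = 8.0000
x' = -4 + 8.0000·(sin 2.6416 − sin 3.1416) = -0.1646
y' = 2 − 8.0000·(cos 2.6416 − cos 3.1416) = 1.0207

(-0.1646, 1.0207, 2.6416)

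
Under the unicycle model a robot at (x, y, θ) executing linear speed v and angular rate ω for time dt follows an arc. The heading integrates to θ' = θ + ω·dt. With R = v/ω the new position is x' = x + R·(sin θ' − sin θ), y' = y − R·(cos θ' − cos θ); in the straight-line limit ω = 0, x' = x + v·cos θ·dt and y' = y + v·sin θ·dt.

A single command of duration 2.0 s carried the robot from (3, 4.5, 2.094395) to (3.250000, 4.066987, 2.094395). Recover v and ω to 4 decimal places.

Δθ = 2.094395 − 2.094395 = 0.000000
ω = Δθ/dt = 0.000000/2.0 = 0.0000
ω = 0 → v = (Δx·cos θ + Δy·sin θ)/dt = -0.2500

v = -0.2500, ω = 0.0000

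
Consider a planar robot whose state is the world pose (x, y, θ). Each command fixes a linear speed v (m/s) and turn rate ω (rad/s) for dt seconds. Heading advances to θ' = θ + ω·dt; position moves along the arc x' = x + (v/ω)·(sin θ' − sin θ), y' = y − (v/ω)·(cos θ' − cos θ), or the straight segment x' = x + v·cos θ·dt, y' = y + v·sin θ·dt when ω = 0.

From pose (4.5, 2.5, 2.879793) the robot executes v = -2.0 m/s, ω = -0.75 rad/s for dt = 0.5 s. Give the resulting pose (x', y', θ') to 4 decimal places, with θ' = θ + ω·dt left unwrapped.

(5.3955, 2.0682, 2.5048)

θ' = 2.8798 + -0.75·0.5 = 2.5048
R = v/ω = -2.0/-0.75 = 2.6667
x' = 4.5 + 2.6667·(sin 2.5048 − sin 2.8798) = 5.3955
y' = 2.5 − 2.6667·(cos 2.5048 − cos 2.8798) = 2.0682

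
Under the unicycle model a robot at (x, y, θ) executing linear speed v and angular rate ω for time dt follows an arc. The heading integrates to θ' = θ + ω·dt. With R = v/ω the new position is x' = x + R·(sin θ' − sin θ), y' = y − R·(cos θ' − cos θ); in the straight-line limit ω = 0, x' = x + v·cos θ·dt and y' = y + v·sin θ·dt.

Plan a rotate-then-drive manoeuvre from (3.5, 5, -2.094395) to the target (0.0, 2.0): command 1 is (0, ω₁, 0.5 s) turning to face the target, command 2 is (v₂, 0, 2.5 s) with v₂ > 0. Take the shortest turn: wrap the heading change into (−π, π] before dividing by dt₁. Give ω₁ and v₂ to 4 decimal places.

ω₁ = -0.6771, v₂ = 1.8439

heading to target = atan2(2−5, 0−3.5) = -2.4330
Δθ = wrap(-2.4330 − -2.0944) = -0.3386; ω₁ = Δθ/dt₁ = -0.6771
distance = √((0−3.5)² + (2−5)²) = 4.6098; v₂ = distance/dt₂ = 1.8439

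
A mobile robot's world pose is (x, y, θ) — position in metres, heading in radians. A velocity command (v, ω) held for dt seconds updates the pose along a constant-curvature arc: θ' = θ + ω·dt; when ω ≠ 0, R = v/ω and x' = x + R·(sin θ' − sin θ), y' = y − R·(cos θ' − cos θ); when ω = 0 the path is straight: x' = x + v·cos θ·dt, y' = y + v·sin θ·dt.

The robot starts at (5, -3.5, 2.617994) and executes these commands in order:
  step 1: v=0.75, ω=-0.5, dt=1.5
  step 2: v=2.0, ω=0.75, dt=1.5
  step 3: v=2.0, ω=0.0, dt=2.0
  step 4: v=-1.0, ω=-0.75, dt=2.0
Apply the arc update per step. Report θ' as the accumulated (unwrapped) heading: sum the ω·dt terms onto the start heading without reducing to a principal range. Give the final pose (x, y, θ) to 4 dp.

(-0.6632, -1.6139, 1.4930)

step 1: θ'=1.8680 (R=-1.5000) → pose (4.3158, -2.6402, 1.8680)
step 2: θ'=2.9930 (R=2.6667) → pose (2.1608, -0.7839, 2.9930)
step 3: θ'=2.9930 (straight) → pose (-1.7951, -0.1916, 2.9930)
step 4: θ'=1.4930 (R=1.3333) → pose (-0.6632, -1.6139, 1.4930)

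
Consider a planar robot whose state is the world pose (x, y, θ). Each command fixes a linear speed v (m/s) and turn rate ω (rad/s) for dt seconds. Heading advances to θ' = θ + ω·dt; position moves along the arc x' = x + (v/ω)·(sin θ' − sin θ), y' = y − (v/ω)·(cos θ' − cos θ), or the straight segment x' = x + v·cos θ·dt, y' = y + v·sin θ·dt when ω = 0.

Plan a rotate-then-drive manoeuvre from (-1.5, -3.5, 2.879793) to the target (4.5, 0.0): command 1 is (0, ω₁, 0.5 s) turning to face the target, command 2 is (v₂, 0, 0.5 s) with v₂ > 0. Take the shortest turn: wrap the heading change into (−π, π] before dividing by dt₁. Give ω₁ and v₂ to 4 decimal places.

ω₁ = -4.7034, v₂ = 13.8924

heading to target = atan2(0−-3.5, 4.5−-1.5) = 0.5281
Δθ = wrap(0.5281 − 2.8798) = -2.3517; ω₁ = Δθ/dt₁ = -4.7034
distance = √((4.5−-1.5)² + (0−-3.5)²) = 6.9462; v₂ = distance/dt₂ = 13.8924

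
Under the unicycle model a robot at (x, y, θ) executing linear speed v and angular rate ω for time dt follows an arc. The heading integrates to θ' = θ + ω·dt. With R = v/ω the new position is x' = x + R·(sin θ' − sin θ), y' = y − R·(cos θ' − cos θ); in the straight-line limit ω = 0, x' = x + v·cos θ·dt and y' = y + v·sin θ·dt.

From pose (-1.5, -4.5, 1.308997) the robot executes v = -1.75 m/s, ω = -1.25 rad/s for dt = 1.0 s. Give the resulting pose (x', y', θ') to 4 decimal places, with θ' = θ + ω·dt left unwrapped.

θ' = 1.3090 + -1.25·1.0 = 0.0590
R = v/ω = -1.75/-1.25 = 1.4000
x' = -1.5 + 1.4000·(sin 0.0590 − sin 1.3090) = -2.7697
y' = -4.5 − 1.4000·(cos 0.0590 − cos 1.3090) = -5.5352

(-2.7697, -5.5352, 0.0590)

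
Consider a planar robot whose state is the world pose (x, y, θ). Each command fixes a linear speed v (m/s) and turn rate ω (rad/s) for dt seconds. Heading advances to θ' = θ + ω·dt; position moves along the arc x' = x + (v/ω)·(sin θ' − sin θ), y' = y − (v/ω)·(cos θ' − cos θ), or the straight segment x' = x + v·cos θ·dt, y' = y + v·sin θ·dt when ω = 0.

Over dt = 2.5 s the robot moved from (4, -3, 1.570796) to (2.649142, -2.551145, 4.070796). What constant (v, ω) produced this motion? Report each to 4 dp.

Δθ = 4.070796 − 1.570796 = 2.500000
ω = Δθ/dt = 2.500000/2.5 = 1.0000
R = Δx/(sin θ' − sin θ) = 0.7500
v = R·ω = 0.7500·1.0000 = 0.7500

v = 0.7500, ω = 1.0000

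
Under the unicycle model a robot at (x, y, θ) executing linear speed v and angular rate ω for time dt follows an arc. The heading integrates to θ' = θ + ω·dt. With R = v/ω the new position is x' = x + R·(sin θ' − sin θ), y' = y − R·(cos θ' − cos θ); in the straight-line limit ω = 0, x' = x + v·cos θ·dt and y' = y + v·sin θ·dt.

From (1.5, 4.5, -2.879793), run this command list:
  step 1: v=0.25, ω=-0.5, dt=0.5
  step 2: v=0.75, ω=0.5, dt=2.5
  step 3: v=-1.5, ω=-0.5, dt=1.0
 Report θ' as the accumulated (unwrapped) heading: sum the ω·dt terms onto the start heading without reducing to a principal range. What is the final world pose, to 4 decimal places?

step 1: θ'=-3.1298 (R=-0.5000) → pose (1.3765, 4.4830, -3.1298)
step 2: θ'=-1.8798 (R=1.5000) → pose (-0.0348, 3.4393, -1.8798)
step 3: θ'=-2.3798 (R=3.0000) → pose (0.7525, 4.6977, -2.3798)

(0.7525, 4.6977, -2.3798)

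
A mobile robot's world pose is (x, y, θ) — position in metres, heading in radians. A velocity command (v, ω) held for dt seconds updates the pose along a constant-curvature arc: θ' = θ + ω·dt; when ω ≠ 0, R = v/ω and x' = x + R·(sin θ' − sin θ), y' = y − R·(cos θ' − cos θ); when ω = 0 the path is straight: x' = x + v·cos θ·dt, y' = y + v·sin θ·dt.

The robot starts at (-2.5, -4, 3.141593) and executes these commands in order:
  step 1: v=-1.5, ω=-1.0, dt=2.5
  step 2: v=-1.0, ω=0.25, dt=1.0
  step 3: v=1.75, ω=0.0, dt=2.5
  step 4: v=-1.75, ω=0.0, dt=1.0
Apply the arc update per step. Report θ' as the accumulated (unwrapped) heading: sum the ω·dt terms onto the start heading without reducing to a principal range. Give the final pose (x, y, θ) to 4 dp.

step 1: θ'=0.6416 (R=1.5000) → pose (-1.6023, -6.7017, 0.6416)
step 2: θ'=0.8916 (R=-4.0000) → pose (-2.3207, -7.3936, 0.8916)
step 3: θ'=0.8916 (straight) → pose (0.4276, -3.9895, 0.8916)
step 4: θ'=0.8916 (straight) → pose (-0.6717, -5.3512, 0.8916)

(-0.6717, -5.3512, 0.8916)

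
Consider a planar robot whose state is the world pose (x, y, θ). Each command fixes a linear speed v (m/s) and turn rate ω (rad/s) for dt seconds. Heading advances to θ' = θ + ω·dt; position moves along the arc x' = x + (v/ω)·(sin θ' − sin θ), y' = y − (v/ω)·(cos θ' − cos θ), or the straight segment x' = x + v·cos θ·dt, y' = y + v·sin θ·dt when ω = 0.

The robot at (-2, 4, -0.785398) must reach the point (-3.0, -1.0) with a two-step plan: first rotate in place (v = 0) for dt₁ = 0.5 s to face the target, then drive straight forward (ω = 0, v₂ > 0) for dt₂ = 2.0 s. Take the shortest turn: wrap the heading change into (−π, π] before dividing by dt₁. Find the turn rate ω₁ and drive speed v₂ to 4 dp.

ω₁ = -1.9656, v₂ = 2.5495

heading to target = atan2(-1−4, -3−-2) = -1.7682
Δθ = wrap(-1.7682 − -0.7854) = -0.9828; ω₁ = Δθ/dt₁ = -1.9656
distance = √((-3−-2)² + (-1−4)²) = 5.0990; v₂ = distance/dt₂ = 2.5495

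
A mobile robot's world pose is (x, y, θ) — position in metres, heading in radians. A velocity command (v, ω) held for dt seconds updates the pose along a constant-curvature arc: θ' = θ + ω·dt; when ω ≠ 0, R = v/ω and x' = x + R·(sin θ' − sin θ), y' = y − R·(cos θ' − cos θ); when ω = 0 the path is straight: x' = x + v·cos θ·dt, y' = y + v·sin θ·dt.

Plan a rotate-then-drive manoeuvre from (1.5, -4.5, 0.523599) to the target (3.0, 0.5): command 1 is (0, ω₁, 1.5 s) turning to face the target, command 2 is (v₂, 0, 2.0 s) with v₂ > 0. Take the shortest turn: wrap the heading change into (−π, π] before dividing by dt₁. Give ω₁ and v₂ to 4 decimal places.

ω₁ = 0.5038, v₂ = 2.6101

heading to target = atan2(0.5−-4.5, 3−1.5) = 1.2793
Δθ = wrap(1.2793 − 0.5236) = 0.7557; ω₁ = Δθ/dt₁ = 0.5038
distance = √((3−1.5)² + (0.5−-4.5)²) = 5.2202; v₂ = distance/dt₂ = 2.6101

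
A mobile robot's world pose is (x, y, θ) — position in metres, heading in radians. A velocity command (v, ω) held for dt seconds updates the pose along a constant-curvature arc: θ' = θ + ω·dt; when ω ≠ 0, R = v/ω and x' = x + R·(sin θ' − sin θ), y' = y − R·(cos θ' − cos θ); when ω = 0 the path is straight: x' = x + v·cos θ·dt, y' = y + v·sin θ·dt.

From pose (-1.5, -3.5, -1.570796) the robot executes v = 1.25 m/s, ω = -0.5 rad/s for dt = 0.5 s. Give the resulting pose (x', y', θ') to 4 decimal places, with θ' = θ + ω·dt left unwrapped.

(-1.5777, -4.1185, -1.8208)

θ' = -1.5708 + -0.5·0.5 = -1.8208
R = v/ω = 1.25/-0.5 = -2.5000
x' = -1.5 + -2.5000·(sin -1.8208 − sin -1.5708) = -1.5777
y' = -3.5 − -2.5000·(cos -1.8208 − cos -1.5708) = -4.1185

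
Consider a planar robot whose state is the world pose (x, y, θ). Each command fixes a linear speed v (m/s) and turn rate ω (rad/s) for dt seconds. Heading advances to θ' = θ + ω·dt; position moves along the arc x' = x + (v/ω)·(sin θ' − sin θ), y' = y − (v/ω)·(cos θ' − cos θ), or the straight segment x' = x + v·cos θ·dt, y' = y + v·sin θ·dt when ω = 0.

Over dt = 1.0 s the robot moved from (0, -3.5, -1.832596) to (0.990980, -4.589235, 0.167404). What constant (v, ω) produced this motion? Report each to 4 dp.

v = 1.7500, ω = 2.0000

Δθ = 0.167404 − -1.832596 = 2.000000
ω = Δθ/dt = 2.000000/1.0 = 2.0000
R = −Δy/(cos θ' − cos θ) = 0.8750
v = R·ω = 0.8750·2.0000 = 1.7500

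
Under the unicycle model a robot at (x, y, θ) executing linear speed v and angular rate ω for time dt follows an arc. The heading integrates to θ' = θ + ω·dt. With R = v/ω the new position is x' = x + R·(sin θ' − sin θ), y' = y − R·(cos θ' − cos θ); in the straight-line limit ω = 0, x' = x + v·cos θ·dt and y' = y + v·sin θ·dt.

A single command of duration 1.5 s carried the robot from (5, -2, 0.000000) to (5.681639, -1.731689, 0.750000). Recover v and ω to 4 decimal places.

Δθ = 0.750000 − 0.000000 = 0.750000
ω = Δθ/dt = 0.750000/1.5 = 0.5000
R = Δx/(sin θ' − sin θ) = 1.0000
v = R·ω = 1.0000·0.5000 = 0.5000

v = 0.5000, ω = 0.5000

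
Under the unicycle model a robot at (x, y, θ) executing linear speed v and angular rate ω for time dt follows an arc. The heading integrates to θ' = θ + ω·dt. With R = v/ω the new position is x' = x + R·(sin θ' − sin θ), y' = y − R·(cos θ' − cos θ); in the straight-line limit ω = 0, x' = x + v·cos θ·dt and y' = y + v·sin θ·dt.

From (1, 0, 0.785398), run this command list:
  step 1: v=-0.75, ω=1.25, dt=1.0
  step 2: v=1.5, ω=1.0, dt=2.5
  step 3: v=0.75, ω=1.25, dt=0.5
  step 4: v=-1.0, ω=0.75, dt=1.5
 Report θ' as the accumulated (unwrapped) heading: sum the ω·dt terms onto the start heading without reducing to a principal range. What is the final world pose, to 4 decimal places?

step 1: θ'=2.0354 (R=-0.6000) → pose (0.8879, -0.6931, 2.0354)
step 2: θ'=4.5354 (R=1.5000) → pose (-1.9297, -1.1011, 4.5354)
step 3: θ'=5.1604 (R=0.6000) → pose (-1.8799, -1.4666, 5.1604)
step 4: θ'=6.2854 (R=-1.3333) → pose (-3.0846, -0.7109, 6.2854)

(-3.0846, -0.7109, 6.2854)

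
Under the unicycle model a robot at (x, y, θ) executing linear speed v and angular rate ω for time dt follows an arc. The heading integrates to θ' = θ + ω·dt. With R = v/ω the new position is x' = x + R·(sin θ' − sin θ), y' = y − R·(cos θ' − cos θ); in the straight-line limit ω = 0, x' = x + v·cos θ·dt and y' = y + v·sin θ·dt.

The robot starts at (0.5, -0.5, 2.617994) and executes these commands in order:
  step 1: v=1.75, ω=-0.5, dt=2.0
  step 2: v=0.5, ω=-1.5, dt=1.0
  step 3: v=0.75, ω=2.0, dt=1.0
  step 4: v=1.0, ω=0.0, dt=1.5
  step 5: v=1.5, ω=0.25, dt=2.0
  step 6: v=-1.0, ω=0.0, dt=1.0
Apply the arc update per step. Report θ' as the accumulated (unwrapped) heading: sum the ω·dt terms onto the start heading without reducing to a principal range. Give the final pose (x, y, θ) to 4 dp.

(-2.7146, 6.1356, 2.6180)

step 1: θ'=1.6180 (R=-3.5000) → pose (-1.2461, 2.3660, 1.6180)
step 2: θ'=0.1180 (R=-0.3333) → pose (-0.9524, 2.7127, 0.1180)
step 3: θ'=2.1180 (R=0.3750) → pose (-0.6763, 3.2802, 2.1180)
step 4: θ'=2.1180 (straight) → pose (-1.4567, 4.5612, 2.1180)
step 5: θ'=2.6180 (R=6.0000) → pose (-3.5806, 6.6356, 2.6180)
step 6: θ'=2.6180 (straight) → pose (-2.7146, 6.1356, 2.6180)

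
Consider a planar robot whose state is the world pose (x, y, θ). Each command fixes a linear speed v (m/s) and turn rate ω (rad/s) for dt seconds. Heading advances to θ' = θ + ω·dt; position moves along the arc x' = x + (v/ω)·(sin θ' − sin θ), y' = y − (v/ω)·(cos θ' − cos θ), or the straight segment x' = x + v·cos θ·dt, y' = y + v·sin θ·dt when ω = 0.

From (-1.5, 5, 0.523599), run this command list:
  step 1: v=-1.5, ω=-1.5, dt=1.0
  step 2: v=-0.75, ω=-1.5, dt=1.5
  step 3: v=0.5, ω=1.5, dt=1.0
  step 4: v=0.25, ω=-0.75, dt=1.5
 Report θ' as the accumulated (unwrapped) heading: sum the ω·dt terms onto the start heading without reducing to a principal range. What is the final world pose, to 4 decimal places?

step 1: θ'=-0.9764 (R=1.0000) → pose (-2.8285, 5.3060, -0.9764)
step 2: θ'=-3.2264 (R=0.5000) → pose (-2.3719, 6.0842, -3.2264)
step 3: θ'=-1.7264 (R=0.3333) → pose (-2.7294, 5.8037, -1.7264)
step 4: θ'=-2.8514 (R=-0.3333) → pose (-2.9634, 5.5360, -2.8514)

(-2.9634, 5.5360, -2.8514)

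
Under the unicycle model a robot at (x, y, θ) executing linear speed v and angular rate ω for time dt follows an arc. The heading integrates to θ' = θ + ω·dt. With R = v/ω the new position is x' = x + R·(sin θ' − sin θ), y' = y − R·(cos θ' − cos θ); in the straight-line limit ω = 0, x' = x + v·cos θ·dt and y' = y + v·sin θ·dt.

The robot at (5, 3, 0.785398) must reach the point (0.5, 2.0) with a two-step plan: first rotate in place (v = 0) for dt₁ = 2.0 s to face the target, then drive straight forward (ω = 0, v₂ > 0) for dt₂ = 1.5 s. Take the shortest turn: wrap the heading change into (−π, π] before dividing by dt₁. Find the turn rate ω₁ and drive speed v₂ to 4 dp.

heading to target = atan2(2−3, 0.5−5) = -2.9229
Δθ = wrap(-2.9229 − 0.7854) = 2.5749; ω₁ = Δθ/dt₁ = 1.2874
distance = √((0.5−5)² + (2−3)²) = 4.6098; v₂ = distance/dt₂ = 3.0732

ω₁ = 1.2874, v₂ = 3.0732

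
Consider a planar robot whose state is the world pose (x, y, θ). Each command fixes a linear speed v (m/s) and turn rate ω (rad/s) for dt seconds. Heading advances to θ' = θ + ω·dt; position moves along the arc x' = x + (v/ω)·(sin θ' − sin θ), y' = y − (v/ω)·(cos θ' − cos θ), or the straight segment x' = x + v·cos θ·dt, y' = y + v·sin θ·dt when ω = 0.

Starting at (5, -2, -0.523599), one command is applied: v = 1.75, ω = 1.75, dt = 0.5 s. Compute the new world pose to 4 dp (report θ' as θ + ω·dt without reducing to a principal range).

θ' = -0.5236 + 1.75·0.5 = 0.3514
R = v/ω = 1.75/1.75 = 1.0000
x' = 5 + 1.0000·(sin 0.3514 − sin -0.5236) = 5.8442
y' = -2 − 1.0000·(cos 0.3514 − cos -0.5236) = -2.0729

(5.8442, -2.0729, 0.3514)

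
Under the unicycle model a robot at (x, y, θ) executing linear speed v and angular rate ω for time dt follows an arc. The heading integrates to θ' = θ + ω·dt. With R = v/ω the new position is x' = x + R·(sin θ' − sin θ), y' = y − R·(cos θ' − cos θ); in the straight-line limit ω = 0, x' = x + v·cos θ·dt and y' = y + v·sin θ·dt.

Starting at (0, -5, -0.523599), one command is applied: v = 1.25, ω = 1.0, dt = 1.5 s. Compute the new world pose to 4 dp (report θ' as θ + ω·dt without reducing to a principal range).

θ' = -0.5236 + 1.0·1.5 = 0.9764
R = v/ω = 1.25/1.0 = 1.2500
x' = 0 + 1.2500·(sin 0.9764 − sin -0.5236) = 1.6606
y' = -5 − 1.2500·(cos 0.9764 − cos -0.5236) = -4.6175

(1.6606, -4.6175, 0.9764)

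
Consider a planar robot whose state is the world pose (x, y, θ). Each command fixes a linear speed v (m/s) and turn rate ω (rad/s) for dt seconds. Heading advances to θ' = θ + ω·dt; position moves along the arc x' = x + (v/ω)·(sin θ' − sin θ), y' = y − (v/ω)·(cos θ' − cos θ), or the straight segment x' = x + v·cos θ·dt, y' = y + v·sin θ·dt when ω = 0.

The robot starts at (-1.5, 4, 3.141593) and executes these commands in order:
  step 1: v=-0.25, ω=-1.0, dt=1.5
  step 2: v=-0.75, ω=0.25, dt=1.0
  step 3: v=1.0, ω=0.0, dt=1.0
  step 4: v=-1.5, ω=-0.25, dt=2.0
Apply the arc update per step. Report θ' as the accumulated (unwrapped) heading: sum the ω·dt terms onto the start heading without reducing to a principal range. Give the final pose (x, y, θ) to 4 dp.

(-1.2104, 1.0215, 1.3916)

step 1: θ'=1.6416 (R=0.2500) → pose (-1.2506, 3.7677, 1.6416)
step 2: θ'=1.8916 (R=-3.0000) → pose (-1.1051, 3.0339, 1.8916)
step 3: θ'=1.8916 (straight) → pose (-1.4204, 3.9829, 1.8916)
step 4: θ'=1.3916 (R=6.0000) → pose (-1.2104, 1.0215, 1.3916)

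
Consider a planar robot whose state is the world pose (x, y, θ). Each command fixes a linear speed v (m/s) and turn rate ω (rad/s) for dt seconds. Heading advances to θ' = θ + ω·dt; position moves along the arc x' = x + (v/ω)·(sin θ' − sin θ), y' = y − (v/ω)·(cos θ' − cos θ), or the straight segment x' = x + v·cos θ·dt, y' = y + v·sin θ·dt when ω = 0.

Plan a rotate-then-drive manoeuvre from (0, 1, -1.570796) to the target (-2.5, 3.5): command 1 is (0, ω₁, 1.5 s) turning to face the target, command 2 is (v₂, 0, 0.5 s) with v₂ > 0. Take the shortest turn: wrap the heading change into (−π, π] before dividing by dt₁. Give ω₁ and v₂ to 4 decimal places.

ω₁ = -1.5708, v₂ = 7.0711

heading to target = atan2(3.5−1, -2.5−0) = 2.3562
Δθ = wrap(2.3562 − -1.5708) = -2.3562; ω₁ = Δθ/dt₁ = -1.5708
distance = √((-2.5−0)² + (3.5−1)²) = 3.5355; v₂ = distance/dt₂ = 7.0711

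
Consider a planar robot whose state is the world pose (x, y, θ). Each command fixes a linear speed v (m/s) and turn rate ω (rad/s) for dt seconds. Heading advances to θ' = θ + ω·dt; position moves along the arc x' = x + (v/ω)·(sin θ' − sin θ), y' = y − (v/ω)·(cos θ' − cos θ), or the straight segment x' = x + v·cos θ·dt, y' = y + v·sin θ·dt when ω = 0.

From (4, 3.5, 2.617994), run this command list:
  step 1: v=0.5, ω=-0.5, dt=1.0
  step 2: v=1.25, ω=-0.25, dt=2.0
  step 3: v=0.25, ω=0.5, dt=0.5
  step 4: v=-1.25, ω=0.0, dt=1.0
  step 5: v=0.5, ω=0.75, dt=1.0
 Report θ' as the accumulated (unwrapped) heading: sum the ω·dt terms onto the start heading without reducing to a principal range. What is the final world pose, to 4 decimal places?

step 1: θ'=2.1180 (R=-1.0000) → pose (3.6460, 3.8457, 2.1180)
step 2: θ'=1.6180 (R=-5.0000) → pose (2.9215, 6.2113, 1.6180)
step 3: θ'=1.8680 (R=0.5000) → pose (2.9001, 6.3341, 1.8680)
step 4: θ'=1.8680 (straight) → pose (3.2662, 5.1389, 1.8680)
step 5: θ'=2.6180 (R=0.6667) → pose (2.9621, 5.5211, 2.6180)

(2.9621, 5.5211, 2.6180)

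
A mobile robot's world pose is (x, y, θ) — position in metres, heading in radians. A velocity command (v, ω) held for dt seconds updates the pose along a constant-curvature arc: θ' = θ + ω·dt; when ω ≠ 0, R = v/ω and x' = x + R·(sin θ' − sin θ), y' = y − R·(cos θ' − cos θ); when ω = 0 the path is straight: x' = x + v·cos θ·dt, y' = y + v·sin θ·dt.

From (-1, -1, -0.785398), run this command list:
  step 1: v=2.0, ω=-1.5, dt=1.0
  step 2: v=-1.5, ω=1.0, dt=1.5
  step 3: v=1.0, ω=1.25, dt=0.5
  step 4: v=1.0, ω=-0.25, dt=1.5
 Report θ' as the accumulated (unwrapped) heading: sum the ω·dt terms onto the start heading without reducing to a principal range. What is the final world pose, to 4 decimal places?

(0.8318, -1.5054, -0.5354)

step 1: θ'=-2.2854 (R=-1.3333) → pose (-0.9357, -2.8166, -2.2854)
step 2: θ'=-0.7854 (R=-1.5000) → pose (-1.0080, -0.7729, -0.7854)
step 3: θ'=-0.1604 (R=0.8000) → pose (-0.5701, -0.9970, -0.1604)
step 4: θ'=-0.5354 (R=-4.0000) → pose (0.8318, -1.5054, -0.5354)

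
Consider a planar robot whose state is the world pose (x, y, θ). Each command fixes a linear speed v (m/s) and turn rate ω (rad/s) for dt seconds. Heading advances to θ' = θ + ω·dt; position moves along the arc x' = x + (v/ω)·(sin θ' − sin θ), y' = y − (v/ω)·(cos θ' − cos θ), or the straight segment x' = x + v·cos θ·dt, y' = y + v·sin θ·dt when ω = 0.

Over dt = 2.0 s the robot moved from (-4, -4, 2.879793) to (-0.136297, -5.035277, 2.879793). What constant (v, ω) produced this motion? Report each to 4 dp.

Δθ = 2.879793 − 2.879793 = 0.000000
ω = Δθ/dt = 0.000000/2.0 = 0.0000
ω = 0 → v = (Δx·cos θ + Δy·sin θ)/dt = -2.0000

v = -2.0000, ω = 0.0000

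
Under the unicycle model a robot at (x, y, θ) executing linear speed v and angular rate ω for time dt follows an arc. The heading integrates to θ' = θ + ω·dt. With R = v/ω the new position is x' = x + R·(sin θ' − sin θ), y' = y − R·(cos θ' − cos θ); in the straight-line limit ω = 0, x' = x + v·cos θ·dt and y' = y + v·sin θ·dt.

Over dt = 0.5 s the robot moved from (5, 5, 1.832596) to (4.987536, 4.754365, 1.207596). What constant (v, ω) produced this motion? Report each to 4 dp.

v = -0.5000, ω = -1.2500

Δθ = 1.207596 − 1.832596 = -0.625000
ω = Δθ/dt = -0.625000/0.5 = -1.2500
R = −Δy/(cos θ' − cos θ) = 0.4000
v = R·ω = 0.4000·-1.2500 = -0.5000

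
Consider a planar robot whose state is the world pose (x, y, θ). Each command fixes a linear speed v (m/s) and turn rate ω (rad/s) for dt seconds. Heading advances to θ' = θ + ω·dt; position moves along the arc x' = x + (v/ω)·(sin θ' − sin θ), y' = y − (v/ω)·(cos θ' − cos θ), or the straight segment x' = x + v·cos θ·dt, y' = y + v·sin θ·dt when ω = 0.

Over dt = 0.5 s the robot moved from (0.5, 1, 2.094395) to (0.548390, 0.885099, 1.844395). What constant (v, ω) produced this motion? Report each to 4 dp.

v = -0.2500, ω = -0.5000

Δθ = 1.844395 − 2.094395 = -0.250000
ω = Δθ/dt = -0.250000/0.5 = -0.5000
R = −Δy/(cos θ' − cos θ) = 0.5000
v = R·ω = 0.5000·-0.5000 = -0.2500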